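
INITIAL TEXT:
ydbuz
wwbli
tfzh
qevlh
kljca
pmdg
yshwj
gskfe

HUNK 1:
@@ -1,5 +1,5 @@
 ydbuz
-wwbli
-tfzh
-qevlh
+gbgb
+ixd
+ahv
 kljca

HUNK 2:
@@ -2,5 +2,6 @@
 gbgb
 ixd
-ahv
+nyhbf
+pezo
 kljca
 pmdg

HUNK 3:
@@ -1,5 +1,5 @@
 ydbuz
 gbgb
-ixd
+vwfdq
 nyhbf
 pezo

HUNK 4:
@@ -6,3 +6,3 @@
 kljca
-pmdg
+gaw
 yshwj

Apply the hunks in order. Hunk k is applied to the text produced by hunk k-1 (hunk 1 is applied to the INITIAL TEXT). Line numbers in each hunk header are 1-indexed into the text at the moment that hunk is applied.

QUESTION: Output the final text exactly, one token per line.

Hunk 1: at line 1 remove [wwbli,tfzh,qevlh] add [gbgb,ixd,ahv] -> 8 lines: ydbuz gbgb ixd ahv kljca pmdg yshwj gskfe
Hunk 2: at line 2 remove [ahv] add [nyhbf,pezo] -> 9 lines: ydbuz gbgb ixd nyhbf pezo kljca pmdg yshwj gskfe
Hunk 3: at line 1 remove [ixd] add [vwfdq] -> 9 lines: ydbuz gbgb vwfdq nyhbf pezo kljca pmdg yshwj gskfe
Hunk 4: at line 6 remove [pmdg] add [gaw] -> 9 lines: ydbuz gbgb vwfdq nyhbf pezo kljca gaw yshwj gskfe

Answer: ydbuz
gbgb
vwfdq
nyhbf
pezo
kljca
gaw
yshwj
gskfe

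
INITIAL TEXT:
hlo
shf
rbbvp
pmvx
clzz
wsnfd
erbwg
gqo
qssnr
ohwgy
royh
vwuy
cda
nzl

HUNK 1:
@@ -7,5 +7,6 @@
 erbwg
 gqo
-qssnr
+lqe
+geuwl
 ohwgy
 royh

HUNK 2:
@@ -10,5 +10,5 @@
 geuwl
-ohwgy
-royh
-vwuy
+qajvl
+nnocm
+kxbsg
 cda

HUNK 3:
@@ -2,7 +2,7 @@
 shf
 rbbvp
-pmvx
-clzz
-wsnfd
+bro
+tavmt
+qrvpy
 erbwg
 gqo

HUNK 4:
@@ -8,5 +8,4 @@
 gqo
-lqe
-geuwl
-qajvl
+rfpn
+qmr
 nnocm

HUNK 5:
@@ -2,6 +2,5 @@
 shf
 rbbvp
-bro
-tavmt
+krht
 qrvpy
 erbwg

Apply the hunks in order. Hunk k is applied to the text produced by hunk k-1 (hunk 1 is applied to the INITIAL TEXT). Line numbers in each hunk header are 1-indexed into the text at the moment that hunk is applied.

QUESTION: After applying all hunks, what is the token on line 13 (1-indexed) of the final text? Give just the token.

Answer: nzl

Derivation:
Hunk 1: at line 7 remove [qssnr] add [lqe,geuwl] -> 15 lines: hlo shf rbbvp pmvx clzz wsnfd erbwg gqo lqe geuwl ohwgy royh vwuy cda nzl
Hunk 2: at line 10 remove [ohwgy,royh,vwuy] add [qajvl,nnocm,kxbsg] -> 15 lines: hlo shf rbbvp pmvx clzz wsnfd erbwg gqo lqe geuwl qajvl nnocm kxbsg cda nzl
Hunk 3: at line 2 remove [pmvx,clzz,wsnfd] add [bro,tavmt,qrvpy] -> 15 lines: hlo shf rbbvp bro tavmt qrvpy erbwg gqo lqe geuwl qajvl nnocm kxbsg cda nzl
Hunk 4: at line 8 remove [lqe,geuwl,qajvl] add [rfpn,qmr] -> 14 lines: hlo shf rbbvp bro tavmt qrvpy erbwg gqo rfpn qmr nnocm kxbsg cda nzl
Hunk 5: at line 2 remove [bro,tavmt] add [krht] -> 13 lines: hlo shf rbbvp krht qrvpy erbwg gqo rfpn qmr nnocm kxbsg cda nzl
Final line 13: nzl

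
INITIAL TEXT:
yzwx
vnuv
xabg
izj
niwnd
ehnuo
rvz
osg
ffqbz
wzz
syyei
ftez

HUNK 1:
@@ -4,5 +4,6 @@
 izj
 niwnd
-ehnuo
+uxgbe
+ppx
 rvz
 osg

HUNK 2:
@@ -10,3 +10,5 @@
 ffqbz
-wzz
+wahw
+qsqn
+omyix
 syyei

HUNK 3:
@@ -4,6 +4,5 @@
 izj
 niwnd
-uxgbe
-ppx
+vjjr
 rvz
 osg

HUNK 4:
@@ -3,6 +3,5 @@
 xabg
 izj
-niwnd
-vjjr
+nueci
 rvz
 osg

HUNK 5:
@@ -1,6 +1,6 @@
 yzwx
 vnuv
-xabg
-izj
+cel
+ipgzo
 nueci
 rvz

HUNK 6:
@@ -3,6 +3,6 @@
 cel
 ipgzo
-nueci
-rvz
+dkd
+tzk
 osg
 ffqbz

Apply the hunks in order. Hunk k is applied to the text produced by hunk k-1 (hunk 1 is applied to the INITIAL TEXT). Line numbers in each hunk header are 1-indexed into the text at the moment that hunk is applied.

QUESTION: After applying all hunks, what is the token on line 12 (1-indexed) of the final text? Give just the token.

Hunk 1: at line 4 remove [ehnuo] add [uxgbe,ppx] -> 13 lines: yzwx vnuv xabg izj niwnd uxgbe ppx rvz osg ffqbz wzz syyei ftez
Hunk 2: at line 10 remove [wzz] add [wahw,qsqn,omyix] -> 15 lines: yzwx vnuv xabg izj niwnd uxgbe ppx rvz osg ffqbz wahw qsqn omyix syyei ftez
Hunk 3: at line 4 remove [uxgbe,ppx] add [vjjr] -> 14 lines: yzwx vnuv xabg izj niwnd vjjr rvz osg ffqbz wahw qsqn omyix syyei ftez
Hunk 4: at line 3 remove [niwnd,vjjr] add [nueci] -> 13 lines: yzwx vnuv xabg izj nueci rvz osg ffqbz wahw qsqn omyix syyei ftez
Hunk 5: at line 1 remove [xabg,izj] add [cel,ipgzo] -> 13 lines: yzwx vnuv cel ipgzo nueci rvz osg ffqbz wahw qsqn omyix syyei ftez
Hunk 6: at line 3 remove [nueci,rvz] add [dkd,tzk] -> 13 lines: yzwx vnuv cel ipgzo dkd tzk osg ffqbz wahw qsqn omyix syyei ftez
Final line 12: syyei

Answer: syyei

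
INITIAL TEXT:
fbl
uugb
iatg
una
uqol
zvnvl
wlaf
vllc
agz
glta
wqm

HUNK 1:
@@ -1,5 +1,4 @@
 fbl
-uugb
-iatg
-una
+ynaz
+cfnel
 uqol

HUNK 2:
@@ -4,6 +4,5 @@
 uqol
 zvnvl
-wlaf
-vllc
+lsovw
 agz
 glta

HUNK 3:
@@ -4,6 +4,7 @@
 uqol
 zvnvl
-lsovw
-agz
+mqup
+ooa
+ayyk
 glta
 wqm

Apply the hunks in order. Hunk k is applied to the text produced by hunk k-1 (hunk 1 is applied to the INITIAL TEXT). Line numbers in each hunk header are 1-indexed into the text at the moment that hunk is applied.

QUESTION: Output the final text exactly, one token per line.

Answer: fbl
ynaz
cfnel
uqol
zvnvl
mqup
ooa
ayyk
glta
wqm

Derivation:
Hunk 1: at line 1 remove [uugb,iatg,una] add [ynaz,cfnel] -> 10 lines: fbl ynaz cfnel uqol zvnvl wlaf vllc agz glta wqm
Hunk 2: at line 4 remove [wlaf,vllc] add [lsovw] -> 9 lines: fbl ynaz cfnel uqol zvnvl lsovw agz glta wqm
Hunk 3: at line 4 remove [lsovw,agz] add [mqup,ooa,ayyk] -> 10 lines: fbl ynaz cfnel uqol zvnvl mqup ooa ayyk glta wqm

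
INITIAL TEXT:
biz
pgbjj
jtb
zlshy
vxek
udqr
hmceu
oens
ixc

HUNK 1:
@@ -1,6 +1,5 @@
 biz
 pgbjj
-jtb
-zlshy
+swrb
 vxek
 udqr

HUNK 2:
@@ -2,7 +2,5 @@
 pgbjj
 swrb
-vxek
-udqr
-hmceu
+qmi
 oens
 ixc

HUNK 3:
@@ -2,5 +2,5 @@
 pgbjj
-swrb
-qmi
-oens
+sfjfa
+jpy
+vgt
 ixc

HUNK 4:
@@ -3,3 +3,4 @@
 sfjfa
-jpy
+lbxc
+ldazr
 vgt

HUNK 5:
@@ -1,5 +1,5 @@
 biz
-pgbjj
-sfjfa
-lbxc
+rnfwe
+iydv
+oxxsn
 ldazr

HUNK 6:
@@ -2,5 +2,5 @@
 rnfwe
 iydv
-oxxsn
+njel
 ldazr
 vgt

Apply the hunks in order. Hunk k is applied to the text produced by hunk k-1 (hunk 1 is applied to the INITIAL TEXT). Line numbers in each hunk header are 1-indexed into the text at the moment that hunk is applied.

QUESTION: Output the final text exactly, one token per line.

Answer: biz
rnfwe
iydv
njel
ldazr
vgt
ixc

Derivation:
Hunk 1: at line 1 remove [jtb,zlshy] add [swrb] -> 8 lines: biz pgbjj swrb vxek udqr hmceu oens ixc
Hunk 2: at line 2 remove [vxek,udqr,hmceu] add [qmi] -> 6 lines: biz pgbjj swrb qmi oens ixc
Hunk 3: at line 2 remove [swrb,qmi,oens] add [sfjfa,jpy,vgt] -> 6 lines: biz pgbjj sfjfa jpy vgt ixc
Hunk 4: at line 3 remove [jpy] add [lbxc,ldazr] -> 7 lines: biz pgbjj sfjfa lbxc ldazr vgt ixc
Hunk 5: at line 1 remove [pgbjj,sfjfa,lbxc] add [rnfwe,iydv,oxxsn] -> 7 lines: biz rnfwe iydv oxxsn ldazr vgt ixc
Hunk 6: at line 2 remove [oxxsn] add [njel] -> 7 lines: biz rnfwe iydv njel ldazr vgt ixc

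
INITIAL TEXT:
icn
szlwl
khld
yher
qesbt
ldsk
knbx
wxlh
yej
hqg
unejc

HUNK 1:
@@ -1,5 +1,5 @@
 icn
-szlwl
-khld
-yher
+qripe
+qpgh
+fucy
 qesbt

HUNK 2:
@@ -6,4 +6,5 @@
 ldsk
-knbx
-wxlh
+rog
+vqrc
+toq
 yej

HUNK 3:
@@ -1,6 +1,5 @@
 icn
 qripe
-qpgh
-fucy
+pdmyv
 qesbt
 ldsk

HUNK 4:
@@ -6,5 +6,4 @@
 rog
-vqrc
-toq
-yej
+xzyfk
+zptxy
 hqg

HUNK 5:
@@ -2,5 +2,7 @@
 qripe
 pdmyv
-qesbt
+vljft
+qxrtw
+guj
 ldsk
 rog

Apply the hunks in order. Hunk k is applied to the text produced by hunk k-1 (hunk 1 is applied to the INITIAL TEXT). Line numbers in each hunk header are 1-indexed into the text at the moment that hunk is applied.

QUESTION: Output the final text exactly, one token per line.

Answer: icn
qripe
pdmyv
vljft
qxrtw
guj
ldsk
rog
xzyfk
zptxy
hqg
unejc

Derivation:
Hunk 1: at line 1 remove [szlwl,khld,yher] add [qripe,qpgh,fucy] -> 11 lines: icn qripe qpgh fucy qesbt ldsk knbx wxlh yej hqg unejc
Hunk 2: at line 6 remove [knbx,wxlh] add [rog,vqrc,toq] -> 12 lines: icn qripe qpgh fucy qesbt ldsk rog vqrc toq yej hqg unejc
Hunk 3: at line 1 remove [qpgh,fucy] add [pdmyv] -> 11 lines: icn qripe pdmyv qesbt ldsk rog vqrc toq yej hqg unejc
Hunk 4: at line 6 remove [vqrc,toq,yej] add [xzyfk,zptxy] -> 10 lines: icn qripe pdmyv qesbt ldsk rog xzyfk zptxy hqg unejc
Hunk 5: at line 2 remove [qesbt] add [vljft,qxrtw,guj] -> 12 lines: icn qripe pdmyv vljft qxrtw guj ldsk rog xzyfk zptxy hqg unejc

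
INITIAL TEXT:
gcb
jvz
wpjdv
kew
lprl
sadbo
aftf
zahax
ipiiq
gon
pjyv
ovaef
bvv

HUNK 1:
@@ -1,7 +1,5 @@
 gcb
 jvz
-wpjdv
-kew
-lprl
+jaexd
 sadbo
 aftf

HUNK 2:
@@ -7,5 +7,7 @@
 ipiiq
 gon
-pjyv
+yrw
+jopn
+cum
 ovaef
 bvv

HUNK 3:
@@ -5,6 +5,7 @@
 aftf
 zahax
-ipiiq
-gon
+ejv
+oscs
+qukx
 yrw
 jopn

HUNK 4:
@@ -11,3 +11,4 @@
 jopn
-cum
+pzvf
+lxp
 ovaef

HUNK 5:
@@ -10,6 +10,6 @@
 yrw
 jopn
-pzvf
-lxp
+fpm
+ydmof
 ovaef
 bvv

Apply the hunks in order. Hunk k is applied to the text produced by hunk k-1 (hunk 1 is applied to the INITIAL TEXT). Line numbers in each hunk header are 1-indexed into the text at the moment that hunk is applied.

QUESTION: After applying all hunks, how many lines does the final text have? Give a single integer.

Hunk 1: at line 1 remove [wpjdv,kew,lprl] add [jaexd] -> 11 lines: gcb jvz jaexd sadbo aftf zahax ipiiq gon pjyv ovaef bvv
Hunk 2: at line 7 remove [pjyv] add [yrw,jopn,cum] -> 13 lines: gcb jvz jaexd sadbo aftf zahax ipiiq gon yrw jopn cum ovaef bvv
Hunk 3: at line 5 remove [ipiiq,gon] add [ejv,oscs,qukx] -> 14 lines: gcb jvz jaexd sadbo aftf zahax ejv oscs qukx yrw jopn cum ovaef bvv
Hunk 4: at line 11 remove [cum] add [pzvf,lxp] -> 15 lines: gcb jvz jaexd sadbo aftf zahax ejv oscs qukx yrw jopn pzvf lxp ovaef bvv
Hunk 5: at line 10 remove [pzvf,lxp] add [fpm,ydmof] -> 15 lines: gcb jvz jaexd sadbo aftf zahax ejv oscs qukx yrw jopn fpm ydmof ovaef bvv
Final line count: 15

Answer: 15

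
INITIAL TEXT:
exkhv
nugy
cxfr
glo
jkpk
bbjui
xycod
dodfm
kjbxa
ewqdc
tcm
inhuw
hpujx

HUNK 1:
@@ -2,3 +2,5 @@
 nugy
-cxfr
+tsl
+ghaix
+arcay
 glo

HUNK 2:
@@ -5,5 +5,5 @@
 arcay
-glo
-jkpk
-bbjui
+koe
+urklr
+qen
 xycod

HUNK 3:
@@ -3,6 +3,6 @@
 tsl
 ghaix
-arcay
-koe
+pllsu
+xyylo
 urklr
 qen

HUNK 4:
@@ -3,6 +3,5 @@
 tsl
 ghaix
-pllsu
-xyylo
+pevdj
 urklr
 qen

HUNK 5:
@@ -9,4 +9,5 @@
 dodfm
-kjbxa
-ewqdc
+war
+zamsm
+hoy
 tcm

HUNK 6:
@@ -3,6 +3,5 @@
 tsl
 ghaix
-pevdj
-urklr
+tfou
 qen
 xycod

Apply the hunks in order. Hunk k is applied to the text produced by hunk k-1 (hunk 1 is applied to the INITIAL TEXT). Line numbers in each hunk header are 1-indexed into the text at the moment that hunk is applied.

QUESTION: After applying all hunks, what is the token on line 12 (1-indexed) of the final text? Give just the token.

Answer: tcm

Derivation:
Hunk 1: at line 2 remove [cxfr] add [tsl,ghaix,arcay] -> 15 lines: exkhv nugy tsl ghaix arcay glo jkpk bbjui xycod dodfm kjbxa ewqdc tcm inhuw hpujx
Hunk 2: at line 5 remove [glo,jkpk,bbjui] add [koe,urklr,qen] -> 15 lines: exkhv nugy tsl ghaix arcay koe urklr qen xycod dodfm kjbxa ewqdc tcm inhuw hpujx
Hunk 3: at line 3 remove [arcay,koe] add [pllsu,xyylo] -> 15 lines: exkhv nugy tsl ghaix pllsu xyylo urklr qen xycod dodfm kjbxa ewqdc tcm inhuw hpujx
Hunk 4: at line 3 remove [pllsu,xyylo] add [pevdj] -> 14 lines: exkhv nugy tsl ghaix pevdj urklr qen xycod dodfm kjbxa ewqdc tcm inhuw hpujx
Hunk 5: at line 9 remove [kjbxa,ewqdc] add [war,zamsm,hoy] -> 15 lines: exkhv nugy tsl ghaix pevdj urklr qen xycod dodfm war zamsm hoy tcm inhuw hpujx
Hunk 6: at line 3 remove [pevdj,urklr] add [tfou] -> 14 lines: exkhv nugy tsl ghaix tfou qen xycod dodfm war zamsm hoy tcm inhuw hpujx
Final line 12: tcm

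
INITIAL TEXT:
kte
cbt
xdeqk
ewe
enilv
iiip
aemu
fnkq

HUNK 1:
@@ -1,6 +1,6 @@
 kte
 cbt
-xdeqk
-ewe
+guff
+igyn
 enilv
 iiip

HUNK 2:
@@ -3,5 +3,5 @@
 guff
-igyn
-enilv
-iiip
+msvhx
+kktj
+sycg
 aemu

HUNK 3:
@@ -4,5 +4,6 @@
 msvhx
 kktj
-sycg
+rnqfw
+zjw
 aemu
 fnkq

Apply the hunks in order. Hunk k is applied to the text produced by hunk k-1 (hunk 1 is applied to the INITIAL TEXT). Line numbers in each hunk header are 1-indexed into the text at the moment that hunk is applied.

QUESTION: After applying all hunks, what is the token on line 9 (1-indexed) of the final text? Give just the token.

Answer: fnkq

Derivation:
Hunk 1: at line 1 remove [xdeqk,ewe] add [guff,igyn] -> 8 lines: kte cbt guff igyn enilv iiip aemu fnkq
Hunk 2: at line 3 remove [igyn,enilv,iiip] add [msvhx,kktj,sycg] -> 8 lines: kte cbt guff msvhx kktj sycg aemu fnkq
Hunk 3: at line 4 remove [sycg] add [rnqfw,zjw] -> 9 lines: kte cbt guff msvhx kktj rnqfw zjw aemu fnkq
Final line 9: fnkq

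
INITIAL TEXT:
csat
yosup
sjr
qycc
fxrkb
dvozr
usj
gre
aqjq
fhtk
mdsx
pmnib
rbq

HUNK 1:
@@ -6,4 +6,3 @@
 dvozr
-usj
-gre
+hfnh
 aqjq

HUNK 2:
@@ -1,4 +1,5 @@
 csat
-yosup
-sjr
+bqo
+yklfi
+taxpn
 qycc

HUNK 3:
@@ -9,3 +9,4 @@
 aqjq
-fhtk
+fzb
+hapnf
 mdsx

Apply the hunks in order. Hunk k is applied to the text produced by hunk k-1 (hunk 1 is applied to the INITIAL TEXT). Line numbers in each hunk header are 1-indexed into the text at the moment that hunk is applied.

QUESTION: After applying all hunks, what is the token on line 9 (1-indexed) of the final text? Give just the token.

Hunk 1: at line 6 remove [usj,gre] add [hfnh] -> 12 lines: csat yosup sjr qycc fxrkb dvozr hfnh aqjq fhtk mdsx pmnib rbq
Hunk 2: at line 1 remove [yosup,sjr] add [bqo,yklfi,taxpn] -> 13 lines: csat bqo yklfi taxpn qycc fxrkb dvozr hfnh aqjq fhtk mdsx pmnib rbq
Hunk 3: at line 9 remove [fhtk] add [fzb,hapnf] -> 14 lines: csat bqo yklfi taxpn qycc fxrkb dvozr hfnh aqjq fzb hapnf mdsx pmnib rbq
Final line 9: aqjq

Answer: aqjq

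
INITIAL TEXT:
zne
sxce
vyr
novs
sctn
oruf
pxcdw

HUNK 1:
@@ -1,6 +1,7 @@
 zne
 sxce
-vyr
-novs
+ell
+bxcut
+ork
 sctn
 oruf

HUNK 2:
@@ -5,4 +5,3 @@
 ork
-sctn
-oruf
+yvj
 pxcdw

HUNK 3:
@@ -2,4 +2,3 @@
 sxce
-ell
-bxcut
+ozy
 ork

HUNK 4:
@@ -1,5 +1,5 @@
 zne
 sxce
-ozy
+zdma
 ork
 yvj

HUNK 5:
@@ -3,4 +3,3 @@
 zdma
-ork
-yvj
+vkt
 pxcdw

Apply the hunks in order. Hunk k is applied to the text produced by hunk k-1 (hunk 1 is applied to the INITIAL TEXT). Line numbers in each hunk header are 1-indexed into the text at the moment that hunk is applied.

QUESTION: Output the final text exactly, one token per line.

Answer: zne
sxce
zdma
vkt
pxcdw

Derivation:
Hunk 1: at line 1 remove [vyr,novs] add [ell,bxcut,ork] -> 8 lines: zne sxce ell bxcut ork sctn oruf pxcdw
Hunk 2: at line 5 remove [sctn,oruf] add [yvj] -> 7 lines: zne sxce ell bxcut ork yvj pxcdw
Hunk 3: at line 2 remove [ell,bxcut] add [ozy] -> 6 lines: zne sxce ozy ork yvj pxcdw
Hunk 4: at line 1 remove [ozy] add [zdma] -> 6 lines: zne sxce zdma ork yvj pxcdw
Hunk 5: at line 3 remove [ork,yvj] add [vkt] -> 5 lines: zne sxce zdma vkt pxcdw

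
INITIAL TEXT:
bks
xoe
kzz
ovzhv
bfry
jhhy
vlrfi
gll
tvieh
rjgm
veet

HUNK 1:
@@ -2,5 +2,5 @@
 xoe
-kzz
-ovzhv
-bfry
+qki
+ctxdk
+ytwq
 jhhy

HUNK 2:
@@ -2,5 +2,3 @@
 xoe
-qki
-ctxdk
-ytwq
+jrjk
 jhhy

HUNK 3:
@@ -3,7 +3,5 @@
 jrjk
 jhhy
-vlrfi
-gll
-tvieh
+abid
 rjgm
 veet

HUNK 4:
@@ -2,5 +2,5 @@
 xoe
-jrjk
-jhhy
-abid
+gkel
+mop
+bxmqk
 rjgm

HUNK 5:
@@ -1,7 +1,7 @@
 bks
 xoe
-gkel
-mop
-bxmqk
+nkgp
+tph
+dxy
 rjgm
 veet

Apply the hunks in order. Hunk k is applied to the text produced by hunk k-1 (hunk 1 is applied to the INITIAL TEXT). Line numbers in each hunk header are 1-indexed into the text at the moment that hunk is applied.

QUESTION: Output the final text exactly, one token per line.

Answer: bks
xoe
nkgp
tph
dxy
rjgm
veet

Derivation:
Hunk 1: at line 2 remove [kzz,ovzhv,bfry] add [qki,ctxdk,ytwq] -> 11 lines: bks xoe qki ctxdk ytwq jhhy vlrfi gll tvieh rjgm veet
Hunk 2: at line 2 remove [qki,ctxdk,ytwq] add [jrjk] -> 9 lines: bks xoe jrjk jhhy vlrfi gll tvieh rjgm veet
Hunk 3: at line 3 remove [vlrfi,gll,tvieh] add [abid] -> 7 lines: bks xoe jrjk jhhy abid rjgm veet
Hunk 4: at line 2 remove [jrjk,jhhy,abid] add [gkel,mop,bxmqk] -> 7 lines: bks xoe gkel mop bxmqk rjgm veet
Hunk 5: at line 1 remove [gkel,mop,bxmqk] add [nkgp,tph,dxy] -> 7 lines: bks xoe nkgp tph dxy rjgm veet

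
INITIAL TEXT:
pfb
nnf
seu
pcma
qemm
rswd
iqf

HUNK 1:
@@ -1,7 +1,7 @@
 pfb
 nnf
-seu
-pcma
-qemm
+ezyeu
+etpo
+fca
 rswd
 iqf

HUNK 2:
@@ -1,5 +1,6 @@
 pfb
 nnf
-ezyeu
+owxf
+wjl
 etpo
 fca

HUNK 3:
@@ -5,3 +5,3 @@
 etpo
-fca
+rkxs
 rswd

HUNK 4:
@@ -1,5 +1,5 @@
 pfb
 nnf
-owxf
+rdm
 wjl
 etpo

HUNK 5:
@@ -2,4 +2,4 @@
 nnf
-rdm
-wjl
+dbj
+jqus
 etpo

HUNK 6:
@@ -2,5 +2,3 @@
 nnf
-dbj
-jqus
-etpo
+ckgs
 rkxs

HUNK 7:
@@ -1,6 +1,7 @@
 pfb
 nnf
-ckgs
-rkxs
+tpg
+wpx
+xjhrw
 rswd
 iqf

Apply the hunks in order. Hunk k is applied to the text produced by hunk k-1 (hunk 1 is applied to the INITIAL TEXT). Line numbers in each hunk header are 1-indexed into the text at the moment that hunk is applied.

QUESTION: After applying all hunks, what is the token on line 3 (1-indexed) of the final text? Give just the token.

Hunk 1: at line 1 remove [seu,pcma,qemm] add [ezyeu,etpo,fca] -> 7 lines: pfb nnf ezyeu etpo fca rswd iqf
Hunk 2: at line 1 remove [ezyeu] add [owxf,wjl] -> 8 lines: pfb nnf owxf wjl etpo fca rswd iqf
Hunk 3: at line 5 remove [fca] add [rkxs] -> 8 lines: pfb nnf owxf wjl etpo rkxs rswd iqf
Hunk 4: at line 1 remove [owxf] add [rdm] -> 8 lines: pfb nnf rdm wjl etpo rkxs rswd iqf
Hunk 5: at line 2 remove [rdm,wjl] add [dbj,jqus] -> 8 lines: pfb nnf dbj jqus etpo rkxs rswd iqf
Hunk 6: at line 2 remove [dbj,jqus,etpo] add [ckgs] -> 6 lines: pfb nnf ckgs rkxs rswd iqf
Hunk 7: at line 1 remove [ckgs,rkxs] add [tpg,wpx,xjhrw] -> 7 lines: pfb nnf tpg wpx xjhrw rswd iqf
Final line 3: tpg

Answer: tpg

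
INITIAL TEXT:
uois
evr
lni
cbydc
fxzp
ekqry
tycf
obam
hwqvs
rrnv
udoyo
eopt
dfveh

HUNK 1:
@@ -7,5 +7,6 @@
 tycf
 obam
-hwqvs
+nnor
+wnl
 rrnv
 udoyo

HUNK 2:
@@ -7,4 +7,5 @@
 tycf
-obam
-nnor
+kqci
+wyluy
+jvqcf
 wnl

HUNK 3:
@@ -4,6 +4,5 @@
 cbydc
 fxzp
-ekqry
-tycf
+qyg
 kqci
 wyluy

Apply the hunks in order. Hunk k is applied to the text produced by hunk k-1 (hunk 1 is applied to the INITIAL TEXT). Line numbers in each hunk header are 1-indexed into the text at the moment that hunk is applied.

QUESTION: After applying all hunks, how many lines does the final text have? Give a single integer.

Answer: 14

Derivation:
Hunk 1: at line 7 remove [hwqvs] add [nnor,wnl] -> 14 lines: uois evr lni cbydc fxzp ekqry tycf obam nnor wnl rrnv udoyo eopt dfveh
Hunk 2: at line 7 remove [obam,nnor] add [kqci,wyluy,jvqcf] -> 15 lines: uois evr lni cbydc fxzp ekqry tycf kqci wyluy jvqcf wnl rrnv udoyo eopt dfveh
Hunk 3: at line 4 remove [ekqry,tycf] add [qyg] -> 14 lines: uois evr lni cbydc fxzp qyg kqci wyluy jvqcf wnl rrnv udoyo eopt dfveh
Final line count: 14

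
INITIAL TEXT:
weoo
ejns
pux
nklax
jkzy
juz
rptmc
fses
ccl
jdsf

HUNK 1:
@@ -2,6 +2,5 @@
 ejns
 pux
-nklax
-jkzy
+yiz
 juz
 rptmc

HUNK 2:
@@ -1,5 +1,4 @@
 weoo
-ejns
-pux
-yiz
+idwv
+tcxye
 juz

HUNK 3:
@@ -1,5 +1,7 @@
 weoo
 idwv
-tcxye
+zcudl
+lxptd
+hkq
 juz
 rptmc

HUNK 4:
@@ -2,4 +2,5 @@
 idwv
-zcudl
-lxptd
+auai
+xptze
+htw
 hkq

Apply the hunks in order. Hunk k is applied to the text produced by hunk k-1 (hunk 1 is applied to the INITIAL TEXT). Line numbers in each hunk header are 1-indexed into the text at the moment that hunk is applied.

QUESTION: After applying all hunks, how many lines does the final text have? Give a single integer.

Answer: 11

Derivation:
Hunk 1: at line 2 remove [nklax,jkzy] add [yiz] -> 9 lines: weoo ejns pux yiz juz rptmc fses ccl jdsf
Hunk 2: at line 1 remove [ejns,pux,yiz] add [idwv,tcxye] -> 8 lines: weoo idwv tcxye juz rptmc fses ccl jdsf
Hunk 3: at line 1 remove [tcxye] add [zcudl,lxptd,hkq] -> 10 lines: weoo idwv zcudl lxptd hkq juz rptmc fses ccl jdsf
Hunk 4: at line 2 remove [zcudl,lxptd] add [auai,xptze,htw] -> 11 lines: weoo idwv auai xptze htw hkq juz rptmc fses ccl jdsf
Final line count: 11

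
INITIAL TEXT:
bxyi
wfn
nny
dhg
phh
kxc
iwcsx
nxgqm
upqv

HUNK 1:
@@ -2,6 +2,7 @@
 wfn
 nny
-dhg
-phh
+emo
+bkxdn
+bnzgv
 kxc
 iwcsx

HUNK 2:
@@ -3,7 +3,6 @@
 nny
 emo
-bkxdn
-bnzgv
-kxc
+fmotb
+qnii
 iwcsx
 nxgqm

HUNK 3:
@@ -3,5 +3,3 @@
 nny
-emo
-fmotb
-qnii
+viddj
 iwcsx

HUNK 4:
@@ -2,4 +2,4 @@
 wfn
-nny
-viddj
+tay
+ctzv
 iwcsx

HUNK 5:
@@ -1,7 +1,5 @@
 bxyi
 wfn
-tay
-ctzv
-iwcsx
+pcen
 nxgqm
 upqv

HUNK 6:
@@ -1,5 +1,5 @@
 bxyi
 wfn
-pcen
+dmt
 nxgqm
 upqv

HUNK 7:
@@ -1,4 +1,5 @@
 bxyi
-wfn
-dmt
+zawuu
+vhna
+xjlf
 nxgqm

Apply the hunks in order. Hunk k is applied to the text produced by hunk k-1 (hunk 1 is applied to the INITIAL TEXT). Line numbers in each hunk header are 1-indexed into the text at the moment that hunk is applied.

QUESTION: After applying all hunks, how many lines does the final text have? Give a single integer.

Answer: 6

Derivation:
Hunk 1: at line 2 remove [dhg,phh] add [emo,bkxdn,bnzgv] -> 10 lines: bxyi wfn nny emo bkxdn bnzgv kxc iwcsx nxgqm upqv
Hunk 2: at line 3 remove [bkxdn,bnzgv,kxc] add [fmotb,qnii] -> 9 lines: bxyi wfn nny emo fmotb qnii iwcsx nxgqm upqv
Hunk 3: at line 3 remove [emo,fmotb,qnii] add [viddj] -> 7 lines: bxyi wfn nny viddj iwcsx nxgqm upqv
Hunk 4: at line 2 remove [nny,viddj] add [tay,ctzv] -> 7 lines: bxyi wfn tay ctzv iwcsx nxgqm upqv
Hunk 5: at line 1 remove [tay,ctzv,iwcsx] add [pcen] -> 5 lines: bxyi wfn pcen nxgqm upqv
Hunk 6: at line 1 remove [pcen] add [dmt] -> 5 lines: bxyi wfn dmt nxgqm upqv
Hunk 7: at line 1 remove [wfn,dmt] add [zawuu,vhna,xjlf] -> 6 lines: bxyi zawuu vhna xjlf nxgqm upqv
Final line count: 6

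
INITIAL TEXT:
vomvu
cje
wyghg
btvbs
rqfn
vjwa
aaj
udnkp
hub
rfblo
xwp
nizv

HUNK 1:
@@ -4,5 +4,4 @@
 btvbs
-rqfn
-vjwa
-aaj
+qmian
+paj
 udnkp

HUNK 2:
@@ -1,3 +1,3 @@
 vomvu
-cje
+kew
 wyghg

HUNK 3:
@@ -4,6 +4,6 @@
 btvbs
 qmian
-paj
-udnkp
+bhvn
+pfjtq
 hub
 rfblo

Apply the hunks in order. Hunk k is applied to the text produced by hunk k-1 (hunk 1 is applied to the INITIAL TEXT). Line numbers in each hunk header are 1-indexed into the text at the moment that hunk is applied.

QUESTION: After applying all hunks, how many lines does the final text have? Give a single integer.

Hunk 1: at line 4 remove [rqfn,vjwa,aaj] add [qmian,paj] -> 11 lines: vomvu cje wyghg btvbs qmian paj udnkp hub rfblo xwp nizv
Hunk 2: at line 1 remove [cje] add [kew] -> 11 lines: vomvu kew wyghg btvbs qmian paj udnkp hub rfblo xwp nizv
Hunk 3: at line 4 remove [paj,udnkp] add [bhvn,pfjtq] -> 11 lines: vomvu kew wyghg btvbs qmian bhvn pfjtq hub rfblo xwp nizv
Final line count: 11

Answer: 11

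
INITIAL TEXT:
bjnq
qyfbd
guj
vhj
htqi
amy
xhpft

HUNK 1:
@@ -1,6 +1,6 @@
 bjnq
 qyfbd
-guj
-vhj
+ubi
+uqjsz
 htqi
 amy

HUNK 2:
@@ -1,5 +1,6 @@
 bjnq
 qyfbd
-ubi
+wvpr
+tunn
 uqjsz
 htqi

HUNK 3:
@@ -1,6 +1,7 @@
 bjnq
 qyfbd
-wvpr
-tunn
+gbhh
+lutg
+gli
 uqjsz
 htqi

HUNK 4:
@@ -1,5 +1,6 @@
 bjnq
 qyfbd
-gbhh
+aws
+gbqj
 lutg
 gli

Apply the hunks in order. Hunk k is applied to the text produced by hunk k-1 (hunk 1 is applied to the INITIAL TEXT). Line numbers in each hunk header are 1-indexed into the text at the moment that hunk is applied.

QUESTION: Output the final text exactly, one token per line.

Hunk 1: at line 1 remove [guj,vhj] add [ubi,uqjsz] -> 7 lines: bjnq qyfbd ubi uqjsz htqi amy xhpft
Hunk 2: at line 1 remove [ubi] add [wvpr,tunn] -> 8 lines: bjnq qyfbd wvpr tunn uqjsz htqi amy xhpft
Hunk 3: at line 1 remove [wvpr,tunn] add [gbhh,lutg,gli] -> 9 lines: bjnq qyfbd gbhh lutg gli uqjsz htqi amy xhpft
Hunk 4: at line 1 remove [gbhh] add [aws,gbqj] -> 10 lines: bjnq qyfbd aws gbqj lutg gli uqjsz htqi amy xhpft

Answer: bjnq
qyfbd
aws
gbqj
lutg
gli
uqjsz
htqi
amy
xhpft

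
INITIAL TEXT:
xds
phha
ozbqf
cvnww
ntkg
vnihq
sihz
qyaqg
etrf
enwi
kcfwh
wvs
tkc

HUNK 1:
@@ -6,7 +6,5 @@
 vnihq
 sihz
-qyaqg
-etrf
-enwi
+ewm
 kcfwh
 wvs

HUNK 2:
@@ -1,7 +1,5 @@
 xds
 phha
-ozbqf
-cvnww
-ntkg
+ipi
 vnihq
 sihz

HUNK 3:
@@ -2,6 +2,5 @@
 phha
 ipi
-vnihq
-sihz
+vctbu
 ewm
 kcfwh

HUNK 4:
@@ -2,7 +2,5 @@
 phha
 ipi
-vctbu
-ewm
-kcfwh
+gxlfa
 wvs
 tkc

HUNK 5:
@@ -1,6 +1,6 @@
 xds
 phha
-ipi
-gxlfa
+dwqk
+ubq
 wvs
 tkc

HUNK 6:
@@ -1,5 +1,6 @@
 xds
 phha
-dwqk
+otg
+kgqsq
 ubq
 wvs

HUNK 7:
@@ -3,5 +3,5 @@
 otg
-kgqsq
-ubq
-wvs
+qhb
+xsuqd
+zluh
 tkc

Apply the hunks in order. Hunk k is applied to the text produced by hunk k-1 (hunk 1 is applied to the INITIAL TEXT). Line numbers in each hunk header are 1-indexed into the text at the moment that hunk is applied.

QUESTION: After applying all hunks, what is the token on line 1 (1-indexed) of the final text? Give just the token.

Hunk 1: at line 6 remove [qyaqg,etrf,enwi] add [ewm] -> 11 lines: xds phha ozbqf cvnww ntkg vnihq sihz ewm kcfwh wvs tkc
Hunk 2: at line 1 remove [ozbqf,cvnww,ntkg] add [ipi] -> 9 lines: xds phha ipi vnihq sihz ewm kcfwh wvs tkc
Hunk 3: at line 2 remove [vnihq,sihz] add [vctbu] -> 8 lines: xds phha ipi vctbu ewm kcfwh wvs tkc
Hunk 4: at line 2 remove [vctbu,ewm,kcfwh] add [gxlfa] -> 6 lines: xds phha ipi gxlfa wvs tkc
Hunk 5: at line 1 remove [ipi,gxlfa] add [dwqk,ubq] -> 6 lines: xds phha dwqk ubq wvs tkc
Hunk 6: at line 1 remove [dwqk] add [otg,kgqsq] -> 7 lines: xds phha otg kgqsq ubq wvs tkc
Hunk 7: at line 3 remove [kgqsq,ubq,wvs] add [qhb,xsuqd,zluh] -> 7 lines: xds phha otg qhb xsuqd zluh tkc
Final line 1: xds

Answer: xds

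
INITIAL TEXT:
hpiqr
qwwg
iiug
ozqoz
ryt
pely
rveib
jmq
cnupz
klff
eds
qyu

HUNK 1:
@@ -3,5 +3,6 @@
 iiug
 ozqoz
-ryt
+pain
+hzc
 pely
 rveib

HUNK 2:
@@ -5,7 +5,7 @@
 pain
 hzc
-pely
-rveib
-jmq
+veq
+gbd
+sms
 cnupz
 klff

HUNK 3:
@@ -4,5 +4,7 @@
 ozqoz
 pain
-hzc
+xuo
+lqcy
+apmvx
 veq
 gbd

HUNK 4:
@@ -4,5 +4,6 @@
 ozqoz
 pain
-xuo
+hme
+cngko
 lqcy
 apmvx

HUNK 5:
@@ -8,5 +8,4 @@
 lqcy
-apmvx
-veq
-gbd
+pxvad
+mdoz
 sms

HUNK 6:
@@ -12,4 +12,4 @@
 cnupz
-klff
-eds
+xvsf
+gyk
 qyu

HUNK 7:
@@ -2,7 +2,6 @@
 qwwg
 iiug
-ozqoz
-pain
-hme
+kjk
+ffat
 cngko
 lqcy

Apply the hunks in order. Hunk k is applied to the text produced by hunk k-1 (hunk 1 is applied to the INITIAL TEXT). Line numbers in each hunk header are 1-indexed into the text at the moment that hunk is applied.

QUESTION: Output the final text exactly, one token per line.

Answer: hpiqr
qwwg
iiug
kjk
ffat
cngko
lqcy
pxvad
mdoz
sms
cnupz
xvsf
gyk
qyu

Derivation:
Hunk 1: at line 3 remove [ryt] add [pain,hzc] -> 13 lines: hpiqr qwwg iiug ozqoz pain hzc pely rveib jmq cnupz klff eds qyu
Hunk 2: at line 5 remove [pely,rveib,jmq] add [veq,gbd,sms] -> 13 lines: hpiqr qwwg iiug ozqoz pain hzc veq gbd sms cnupz klff eds qyu
Hunk 3: at line 4 remove [hzc] add [xuo,lqcy,apmvx] -> 15 lines: hpiqr qwwg iiug ozqoz pain xuo lqcy apmvx veq gbd sms cnupz klff eds qyu
Hunk 4: at line 4 remove [xuo] add [hme,cngko] -> 16 lines: hpiqr qwwg iiug ozqoz pain hme cngko lqcy apmvx veq gbd sms cnupz klff eds qyu
Hunk 5: at line 8 remove [apmvx,veq,gbd] add [pxvad,mdoz] -> 15 lines: hpiqr qwwg iiug ozqoz pain hme cngko lqcy pxvad mdoz sms cnupz klff eds qyu
Hunk 6: at line 12 remove [klff,eds] add [xvsf,gyk] -> 15 lines: hpiqr qwwg iiug ozqoz pain hme cngko lqcy pxvad mdoz sms cnupz xvsf gyk qyu
Hunk 7: at line 2 remove [ozqoz,pain,hme] add [kjk,ffat] -> 14 lines: hpiqr qwwg iiug kjk ffat cngko lqcy pxvad mdoz sms cnupz xvsf gyk qyu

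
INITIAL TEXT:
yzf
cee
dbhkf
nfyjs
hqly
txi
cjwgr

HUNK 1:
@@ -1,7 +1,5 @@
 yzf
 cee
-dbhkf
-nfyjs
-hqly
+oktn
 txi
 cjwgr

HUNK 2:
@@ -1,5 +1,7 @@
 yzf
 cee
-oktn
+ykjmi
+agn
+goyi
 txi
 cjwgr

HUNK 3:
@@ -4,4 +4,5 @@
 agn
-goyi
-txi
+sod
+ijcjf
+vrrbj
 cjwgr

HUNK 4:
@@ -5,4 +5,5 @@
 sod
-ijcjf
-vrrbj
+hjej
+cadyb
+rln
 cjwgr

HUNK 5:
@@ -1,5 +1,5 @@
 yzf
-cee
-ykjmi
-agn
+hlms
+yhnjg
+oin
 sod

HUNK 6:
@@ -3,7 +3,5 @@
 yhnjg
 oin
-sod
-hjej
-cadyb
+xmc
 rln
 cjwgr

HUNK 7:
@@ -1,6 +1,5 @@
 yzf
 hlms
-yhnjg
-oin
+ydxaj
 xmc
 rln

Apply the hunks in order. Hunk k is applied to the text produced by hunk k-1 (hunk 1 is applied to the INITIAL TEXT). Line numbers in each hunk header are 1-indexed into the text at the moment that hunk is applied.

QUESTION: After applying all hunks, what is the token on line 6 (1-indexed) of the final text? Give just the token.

Answer: cjwgr

Derivation:
Hunk 1: at line 1 remove [dbhkf,nfyjs,hqly] add [oktn] -> 5 lines: yzf cee oktn txi cjwgr
Hunk 2: at line 1 remove [oktn] add [ykjmi,agn,goyi] -> 7 lines: yzf cee ykjmi agn goyi txi cjwgr
Hunk 3: at line 4 remove [goyi,txi] add [sod,ijcjf,vrrbj] -> 8 lines: yzf cee ykjmi agn sod ijcjf vrrbj cjwgr
Hunk 4: at line 5 remove [ijcjf,vrrbj] add [hjej,cadyb,rln] -> 9 lines: yzf cee ykjmi agn sod hjej cadyb rln cjwgr
Hunk 5: at line 1 remove [cee,ykjmi,agn] add [hlms,yhnjg,oin] -> 9 lines: yzf hlms yhnjg oin sod hjej cadyb rln cjwgr
Hunk 6: at line 3 remove [sod,hjej,cadyb] add [xmc] -> 7 lines: yzf hlms yhnjg oin xmc rln cjwgr
Hunk 7: at line 1 remove [yhnjg,oin] add [ydxaj] -> 6 lines: yzf hlms ydxaj xmc rln cjwgr
Final line 6: cjwgr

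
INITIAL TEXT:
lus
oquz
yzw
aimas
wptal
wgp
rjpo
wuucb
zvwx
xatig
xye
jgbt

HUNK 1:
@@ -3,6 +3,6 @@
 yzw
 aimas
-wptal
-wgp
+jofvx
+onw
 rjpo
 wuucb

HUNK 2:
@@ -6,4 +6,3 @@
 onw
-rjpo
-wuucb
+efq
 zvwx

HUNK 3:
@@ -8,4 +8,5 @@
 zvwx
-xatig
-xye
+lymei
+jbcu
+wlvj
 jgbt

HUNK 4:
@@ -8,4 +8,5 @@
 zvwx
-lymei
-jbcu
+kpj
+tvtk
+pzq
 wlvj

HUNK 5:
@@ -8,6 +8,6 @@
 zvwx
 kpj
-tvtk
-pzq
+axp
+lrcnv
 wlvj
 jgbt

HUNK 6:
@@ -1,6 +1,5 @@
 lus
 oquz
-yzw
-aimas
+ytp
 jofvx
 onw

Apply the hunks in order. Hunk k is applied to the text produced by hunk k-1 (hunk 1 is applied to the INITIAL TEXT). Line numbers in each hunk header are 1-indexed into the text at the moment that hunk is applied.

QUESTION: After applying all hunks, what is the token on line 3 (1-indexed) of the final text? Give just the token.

Answer: ytp

Derivation:
Hunk 1: at line 3 remove [wptal,wgp] add [jofvx,onw] -> 12 lines: lus oquz yzw aimas jofvx onw rjpo wuucb zvwx xatig xye jgbt
Hunk 2: at line 6 remove [rjpo,wuucb] add [efq] -> 11 lines: lus oquz yzw aimas jofvx onw efq zvwx xatig xye jgbt
Hunk 3: at line 8 remove [xatig,xye] add [lymei,jbcu,wlvj] -> 12 lines: lus oquz yzw aimas jofvx onw efq zvwx lymei jbcu wlvj jgbt
Hunk 4: at line 8 remove [lymei,jbcu] add [kpj,tvtk,pzq] -> 13 lines: lus oquz yzw aimas jofvx onw efq zvwx kpj tvtk pzq wlvj jgbt
Hunk 5: at line 8 remove [tvtk,pzq] add [axp,lrcnv] -> 13 lines: lus oquz yzw aimas jofvx onw efq zvwx kpj axp lrcnv wlvj jgbt
Hunk 6: at line 1 remove [yzw,aimas] add [ytp] -> 12 lines: lus oquz ytp jofvx onw efq zvwx kpj axp lrcnv wlvj jgbt
Final line 3: ytp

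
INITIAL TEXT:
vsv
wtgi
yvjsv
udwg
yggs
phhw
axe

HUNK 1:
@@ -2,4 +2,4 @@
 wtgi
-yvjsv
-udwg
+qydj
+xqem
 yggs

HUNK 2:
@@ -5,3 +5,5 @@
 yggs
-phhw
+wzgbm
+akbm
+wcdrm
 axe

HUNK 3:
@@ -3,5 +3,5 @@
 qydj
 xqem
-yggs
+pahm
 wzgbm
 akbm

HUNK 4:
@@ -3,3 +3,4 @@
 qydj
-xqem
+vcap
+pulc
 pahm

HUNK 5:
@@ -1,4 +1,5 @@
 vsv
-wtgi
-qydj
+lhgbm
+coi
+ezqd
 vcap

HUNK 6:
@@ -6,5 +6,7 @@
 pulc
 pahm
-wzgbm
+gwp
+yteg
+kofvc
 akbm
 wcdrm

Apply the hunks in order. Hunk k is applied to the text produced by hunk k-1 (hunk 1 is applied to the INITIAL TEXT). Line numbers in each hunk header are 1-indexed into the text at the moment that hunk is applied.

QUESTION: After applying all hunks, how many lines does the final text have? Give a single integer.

Answer: 13

Derivation:
Hunk 1: at line 2 remove [yvjsv,udwg] add [qydj,xqem] -> 7 lines: vsv wtgi qydj xqem yggs phhw axe
Hunk 2: at line 5 remove [phhw] add [wzgbm,akbm,wcdrm] -> 9 lines: vsv wtgi qydj xqem yggs wzgbm akbm wcdrm axe
Hunk 3: at line 3 remove [yggs] add [pahm] -> 9 lines: vsv wtgi qydj xqem pahm wzgbm akbm wcdrm axe
Hunk 4: at line 3 remove [xqem] add [vcap,pulc] -> 10 lines: vsv wtgi qydj vcap pulc pahm wzgbm akbm wcdrm axe
Hunk 5: at line 1 remove [wtgi,qydj] add [lhgbm,coi,ezqd] -> 11 lines: vsv lhgbm coi ezqd vcap pulc pahm wzgbm akbm wcdrm axe
Hunk 6: at line 6 remove [wzgbm] add [gwp,yteg,kofvc] -> 13 lines: vsv lhgbm coi ezqd vcap pulc pahm gwp yteg kofvc akbm wcdrm axe
Final line count: 13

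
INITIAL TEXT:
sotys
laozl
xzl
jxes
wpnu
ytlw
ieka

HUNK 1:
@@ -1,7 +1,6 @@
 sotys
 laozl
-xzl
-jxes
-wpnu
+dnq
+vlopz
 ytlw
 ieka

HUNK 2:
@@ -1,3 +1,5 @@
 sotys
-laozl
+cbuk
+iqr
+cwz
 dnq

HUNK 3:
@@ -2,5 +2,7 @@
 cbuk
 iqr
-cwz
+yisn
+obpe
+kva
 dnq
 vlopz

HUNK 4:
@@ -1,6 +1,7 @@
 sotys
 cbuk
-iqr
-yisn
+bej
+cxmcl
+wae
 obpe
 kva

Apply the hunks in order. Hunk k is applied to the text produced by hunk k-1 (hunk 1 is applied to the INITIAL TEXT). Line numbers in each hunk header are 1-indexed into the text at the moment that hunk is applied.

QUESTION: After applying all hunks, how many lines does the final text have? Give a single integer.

Hunk 1: at line 1 remove [xzl,jxes,wpnu] add [dnq,vlopz] -> 6 lines: sotys laozl dnq vlopz ytlw ieka
Hunk 2: at line 1 remove [laozl] add [cbuk,iqr,cwz] -> 8 lines: sotys cbuk iqr cwz dnq vlopz ytlw ieka
Hunk 3: at line 2 remove [cwz] add [yisn,obpe,kva] -> 10 lines: sotys cbuk iqr yisn obpe kva dnq vlopz ytlw ieka
Hunk 4: at line 1 remove [iqr,yisn] add [bej,cxmcl,wae] -> 11 lines: sotys cbuk bej cxmcl wae obpe kva dnq vlopz ytlw ieka
Final line count: 11

Answer: 11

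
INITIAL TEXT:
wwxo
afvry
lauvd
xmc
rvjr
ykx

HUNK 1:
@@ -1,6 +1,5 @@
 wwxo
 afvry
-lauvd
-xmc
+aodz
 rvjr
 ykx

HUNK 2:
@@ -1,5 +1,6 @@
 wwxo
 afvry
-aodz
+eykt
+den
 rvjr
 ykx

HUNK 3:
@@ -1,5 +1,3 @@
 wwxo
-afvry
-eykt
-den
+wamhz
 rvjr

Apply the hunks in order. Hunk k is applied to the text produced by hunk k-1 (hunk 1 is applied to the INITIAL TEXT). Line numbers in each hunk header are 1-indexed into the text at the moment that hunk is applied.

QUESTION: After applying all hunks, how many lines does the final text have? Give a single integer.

Hunk 1: at line 1 remove [lauvd,xmc] add [aodz] -> 5 lines: wwxo afvry aodz rvjr ykx
Hunk 2: at line 1 remove [aodz] add [eykt,den] -> 6 lines: wwxo afvry eykt den rvjr ykx
Hunk 3: at line 1 remove [afvry,eykt,den] add [wamhz] -> 4 lines: wwxo wamhz rvjr ykx
Final line count: 4

Answer: 4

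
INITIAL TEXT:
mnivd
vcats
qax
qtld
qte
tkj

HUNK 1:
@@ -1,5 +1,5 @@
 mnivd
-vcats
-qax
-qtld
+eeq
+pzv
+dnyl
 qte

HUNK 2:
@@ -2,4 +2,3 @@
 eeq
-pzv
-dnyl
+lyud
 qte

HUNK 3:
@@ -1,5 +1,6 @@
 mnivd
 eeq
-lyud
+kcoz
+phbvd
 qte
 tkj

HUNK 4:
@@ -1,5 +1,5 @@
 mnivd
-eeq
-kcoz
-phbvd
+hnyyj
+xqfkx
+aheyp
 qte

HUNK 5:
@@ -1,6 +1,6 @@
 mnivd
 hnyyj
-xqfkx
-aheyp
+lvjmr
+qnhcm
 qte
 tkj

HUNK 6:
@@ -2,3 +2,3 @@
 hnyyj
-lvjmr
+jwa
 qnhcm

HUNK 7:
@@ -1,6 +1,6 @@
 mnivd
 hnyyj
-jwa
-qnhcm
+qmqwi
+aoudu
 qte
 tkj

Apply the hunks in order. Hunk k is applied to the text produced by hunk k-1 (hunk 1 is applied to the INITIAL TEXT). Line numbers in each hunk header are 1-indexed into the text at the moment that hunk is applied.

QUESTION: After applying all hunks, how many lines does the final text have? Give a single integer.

Hunk 1: at line 1 remove [vcats,qax,qtld] add [eeq,pzv,dnyl] -> 6 lines: mnivd eeq pzv dnyl qte tkj
Hunk 2: at line 2 remove [pzv,dnyl] add [lyud] -> 5 lines: mnivd eeq lyud qte tkj
Hunk 3: at line 1 remove [lyud] add [kcoz,phbvd] -> 6 lines: mnivd eeq kcoz phbvd qte tkj
Hunk 4: at line 1 remove [eeq,kcoz,phbvd] add [hnyyj,xqfkx,aheyp] -> 6 lines: mnivd hnyyj xqfkx aheyp qte tkj
Hunk 5: at line 1 remove [xqfkx,aheyp] add [lvjmr,qnhcm] -> 6 lines: mnivd hnyyj lvjmr qnhcm qte tkj
Hunk 6: at line 2 remove [lvjmr] add [jwa] -> 6 lines: mnivd hnyyj jwa qnhcm qte tkj
Hunk 7: at line 1 remove [jwa,qnhcm] add [qmqwi,aoudu] -> 6 lines: mnivd hnyyj qmqwi aoudu qte tkj
Final line count: 6

Answer: 6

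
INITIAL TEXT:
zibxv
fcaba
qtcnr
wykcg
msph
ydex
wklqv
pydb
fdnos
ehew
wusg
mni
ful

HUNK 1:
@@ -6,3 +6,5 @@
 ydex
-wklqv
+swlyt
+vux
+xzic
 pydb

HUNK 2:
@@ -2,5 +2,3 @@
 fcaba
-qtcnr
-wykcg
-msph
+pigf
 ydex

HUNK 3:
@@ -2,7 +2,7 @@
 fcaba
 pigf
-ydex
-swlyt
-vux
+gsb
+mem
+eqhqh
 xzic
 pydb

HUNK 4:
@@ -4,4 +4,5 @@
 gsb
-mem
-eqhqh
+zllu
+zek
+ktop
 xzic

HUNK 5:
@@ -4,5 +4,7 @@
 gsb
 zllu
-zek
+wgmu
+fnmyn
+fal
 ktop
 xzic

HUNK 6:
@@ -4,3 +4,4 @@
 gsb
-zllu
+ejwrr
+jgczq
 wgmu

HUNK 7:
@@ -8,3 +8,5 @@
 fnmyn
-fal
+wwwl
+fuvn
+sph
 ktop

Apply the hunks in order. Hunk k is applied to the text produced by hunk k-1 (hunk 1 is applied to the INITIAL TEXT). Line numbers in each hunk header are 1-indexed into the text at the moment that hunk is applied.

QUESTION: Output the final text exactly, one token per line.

Answer: zibxv
fcaba
pigf
gsb
ejwrr
jgczq
wgmu
fnmyn
wwwl
fuvn
sph
ktop
xzic
pydb
fdnos
ehew
wusg
mni
ful

Derivation:
Hunk 1: at line 6 remove [wklqv] add [swlyt,vux,xzic] -> 15 lines: zibxv fcaba qtcnr wykcg msph ydex swlyt vux xzic pydb fdnos ehew wusg mni ful
Hunk 2: at line 2 remove [qtcnr,wykcg,msph] add [pigf] -> 13 lines: zibxv fcaba pigf ydex swlyt vux xzic pydb fdnos ehew wusg mni ful
Hunk 3: at line 2 remove [ydex,swlyt,vux] add [gsb,mem,eqhqh] -> 13 lines: zibxv fcaba pigf gsb mem eqhqh xzic pydb fdnos ehew wusg mni ful
Hunk 4: at line 4 remove [mem,eqhqh] add [zllu,zek,ktop] -> 14 lines: zibxv fcaba pigf gsb zllu zek ktop xzic pydb fdnos ehew wusg mni ful
Hunk 5: at line 4 remove [zek] add [wgmu,fnmyn,fal] -> 16 lines: zibxv fcaba pigf gsb zllu wgmu fnmyn fal ktop xzic pydb fdnos ehew wusg mni ful
Hunk 6: at line 4 remove [zllu] add [ejwrr,jgczq] -> 17 lines: zibxv fcaba pigf gsb ejwrr jgczq wgmu fnmyn fal ktop xzic pydb fdnos ehew wusg mni ful
Hunk 7: at line 8 remove [fal] add [wwwl,fuvn,sph] -> 19 lines: zibxv fcaba pigf gsb ejwrr jgczq wgmu fnmyn wwwl fuvn sph ktop xzic pydb fdnos ehew wusg mni ful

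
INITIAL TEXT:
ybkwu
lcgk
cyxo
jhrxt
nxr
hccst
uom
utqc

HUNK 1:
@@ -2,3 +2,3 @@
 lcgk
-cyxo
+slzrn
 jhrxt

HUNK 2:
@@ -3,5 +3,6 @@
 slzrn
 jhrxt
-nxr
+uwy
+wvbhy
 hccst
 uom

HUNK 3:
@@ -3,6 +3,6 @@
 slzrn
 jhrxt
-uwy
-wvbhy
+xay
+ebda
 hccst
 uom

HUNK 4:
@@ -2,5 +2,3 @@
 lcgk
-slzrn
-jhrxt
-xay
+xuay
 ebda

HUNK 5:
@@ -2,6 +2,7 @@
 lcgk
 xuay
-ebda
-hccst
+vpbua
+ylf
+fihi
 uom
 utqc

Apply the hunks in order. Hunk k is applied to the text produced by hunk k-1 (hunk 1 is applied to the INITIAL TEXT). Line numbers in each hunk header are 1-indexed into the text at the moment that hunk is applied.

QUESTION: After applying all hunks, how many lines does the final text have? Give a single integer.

Answer: 8

Derivation:
Hunk 1: at line 2 remove [cyxo] add [slzrn] -> 8 lines: ybkwu lcgk slzrn jhrxt nxr hccst uom utqc
Hunk 2: at line 3 remove [nxr] add [uwy,wvbhy] -> 9 lines: ybkwu lcgk slzrn jhrxt uwy wvbhy hccst uom utqc
Hunk 3: at line 3 remove [uwy,wvbhy] add [xay,ebda] -> 9 lines: ybkwu lcgk slzrn jhrxt xay ebda hccst uom utqc
Hunk 4: at line 2 remove [slzrn,jhrxt,xay] add [xuay] -> 7 lines: ybkwu lcgk xuay ebda hccst uom utqc
Hunk 5: at line 2 remove [ebda,hccst] add [vpbua,ylf,fihi] -> 8 lines: ybkwu lcgk xuay vpbua ylf fihi uom utqc
Final line count: 8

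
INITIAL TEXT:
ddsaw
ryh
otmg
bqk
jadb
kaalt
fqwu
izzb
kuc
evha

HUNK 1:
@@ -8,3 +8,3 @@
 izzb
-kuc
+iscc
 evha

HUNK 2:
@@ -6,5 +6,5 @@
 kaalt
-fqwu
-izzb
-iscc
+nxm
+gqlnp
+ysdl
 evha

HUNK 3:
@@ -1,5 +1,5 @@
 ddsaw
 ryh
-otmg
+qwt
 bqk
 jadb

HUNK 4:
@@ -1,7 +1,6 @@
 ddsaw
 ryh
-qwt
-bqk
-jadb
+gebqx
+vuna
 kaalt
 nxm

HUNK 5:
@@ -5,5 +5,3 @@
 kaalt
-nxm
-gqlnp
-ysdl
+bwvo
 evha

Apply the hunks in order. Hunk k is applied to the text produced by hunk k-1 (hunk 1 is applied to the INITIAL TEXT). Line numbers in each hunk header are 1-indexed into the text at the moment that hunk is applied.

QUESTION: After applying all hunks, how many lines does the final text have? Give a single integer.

Hunk 1: at line 8 remove [kuc] add [iscc] -> 10 lines: ddsaw ryh otmg bqk jadb kaalt fqwu izzb iscc evha
Hunk 2: at line 6 remove [fqwu,izzb,iscc] add [nxm,gqlnp,ysdl] -> 10 lines: ddsaw ryh otmg bqk jadb kaalt nxm gqlnp ysdl evha
Hunk 3: at line 1 remove [otmg] add [qwt] -> 10 lines: ddsaw ryh qwt bqk jadb kaalt nxm gqlnp ysdl evha
Hunk 4: at line 1 remove [qwt,bqk,jadb] add [gebqx,vuna] -> 9 lines: ddsaw ryh gebqx vuna kaalt nxm gqlnp ysdl evha
Hunk 5: at line 5 remove [nxm,gqlnp,ysdl] add [bwvo] -> 7 lines: ddsaw ryh gebqx vuna kaalt bwvo evha
Final line count: 7

Answer: 7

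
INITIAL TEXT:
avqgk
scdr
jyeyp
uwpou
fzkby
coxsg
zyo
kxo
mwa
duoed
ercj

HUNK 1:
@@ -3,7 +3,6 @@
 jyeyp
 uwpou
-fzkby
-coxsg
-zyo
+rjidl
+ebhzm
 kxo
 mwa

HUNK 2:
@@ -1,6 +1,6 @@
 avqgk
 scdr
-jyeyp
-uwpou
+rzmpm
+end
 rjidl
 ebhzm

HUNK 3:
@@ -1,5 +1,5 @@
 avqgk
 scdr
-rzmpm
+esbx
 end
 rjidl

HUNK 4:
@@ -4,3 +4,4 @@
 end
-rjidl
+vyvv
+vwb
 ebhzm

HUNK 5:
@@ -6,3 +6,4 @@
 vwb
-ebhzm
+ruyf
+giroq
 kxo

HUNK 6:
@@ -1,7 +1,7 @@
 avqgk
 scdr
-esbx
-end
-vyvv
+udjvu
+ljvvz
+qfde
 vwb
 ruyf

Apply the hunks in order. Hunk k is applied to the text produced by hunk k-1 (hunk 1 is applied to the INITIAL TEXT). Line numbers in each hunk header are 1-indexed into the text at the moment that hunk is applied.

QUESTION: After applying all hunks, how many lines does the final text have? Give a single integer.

Answer: 12

Derivation:
Hunk 1: at line 3 remove [fzkby,coxsg,zyo] add [rjidl,ebhzm] -> 10 lines: avqgk scdr jyeyp uwpou rjidl ebhzm kxo mwa duoed ercj
Hunk 2: at line 1 remove [jyeyp,uwpou] add [rzmpm,end] -> 10 lines: avqgk scdr rzmpm end rjidl ebhzm kxo mwa duoed ercj
Hunk 3: at line 1 remove [rzmpm] add [esbx] -> 10 lines: avqgk scdr esbx end rjidl ebhzm kxo mwa duoed ercj
Hunk 4: at line 4 remove [rjidl] add [vyvv,vwb] -> 11 lines: avqgk scdr esbx end vyvv vwb ebhzm kxo mwa duoed ercj
Hunk 5: at line 6 remove [ebhzm] add [ruyf,giroq] -> 12 lines: avqgk scdr esbx end vyvv vwb ruyf giroq kxo mwa duoed ercj
Hunk 6: at line 1 remove [esbx,end,vyvv] add [udjvu,ljvvz,qfde] -> 12 lines: avqgk scdr udjvu ljvvz qfde vwb ruyf giroq kxo mwa duoed ercj
Final line count: 12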